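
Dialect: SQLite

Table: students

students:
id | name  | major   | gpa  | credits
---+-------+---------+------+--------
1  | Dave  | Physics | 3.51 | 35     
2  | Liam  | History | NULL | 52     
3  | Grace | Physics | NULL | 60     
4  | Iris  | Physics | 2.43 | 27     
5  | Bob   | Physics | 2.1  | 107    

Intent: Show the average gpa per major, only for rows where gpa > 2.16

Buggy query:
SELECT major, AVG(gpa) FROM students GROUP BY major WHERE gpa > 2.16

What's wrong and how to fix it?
Bug: Row-level WHERE must come before GROUP BY in the clause order

Fix: Place WHERE between FROM and GROUP BY

Corrected query:
SELECT major, AVG(gpa) FROM students WHERE gpa > 2.16 GROUP BY major

Result:
major   | AVG(gpa)
--------+---------
Physics | 2.97    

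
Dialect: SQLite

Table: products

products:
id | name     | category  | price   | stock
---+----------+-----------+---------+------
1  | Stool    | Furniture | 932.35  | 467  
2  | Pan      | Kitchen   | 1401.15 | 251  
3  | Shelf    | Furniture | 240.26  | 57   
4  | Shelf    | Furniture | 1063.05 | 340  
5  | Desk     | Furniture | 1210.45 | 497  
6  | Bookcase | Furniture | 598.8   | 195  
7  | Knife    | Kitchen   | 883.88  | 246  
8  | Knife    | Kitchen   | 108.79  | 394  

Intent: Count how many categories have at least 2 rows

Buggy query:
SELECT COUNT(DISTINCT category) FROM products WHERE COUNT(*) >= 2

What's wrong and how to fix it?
Bug: COUNT(*) cannot appear in WHERE; the per-group count doesn't exist yet

Fix: Group first with HAVING COUNT(*) >= 2, then COUNT the resulting groups

Corrected query:
SELECT COUNT(*) FROM (SELECT category FROM products GROUP BY category HAVING COUNT(*) >= 2)

Result:
COUNT(*)
--------
2       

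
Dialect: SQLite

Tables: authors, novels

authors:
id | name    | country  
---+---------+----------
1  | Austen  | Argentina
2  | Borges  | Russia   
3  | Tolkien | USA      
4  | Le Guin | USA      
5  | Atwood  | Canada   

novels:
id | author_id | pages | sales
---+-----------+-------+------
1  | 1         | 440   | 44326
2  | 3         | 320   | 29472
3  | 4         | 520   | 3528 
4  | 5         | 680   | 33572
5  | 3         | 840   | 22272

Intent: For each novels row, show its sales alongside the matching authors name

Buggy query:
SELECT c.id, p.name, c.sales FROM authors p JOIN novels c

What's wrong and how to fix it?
Bug: Missing join condition: each novels row is matched to all authors rows instead of just its own

Fix: Add ON c.author_id = p.id to the JOIN

Corrected query:
SELECT c.id, p.name, c.sales FROM authors p JOIN novels c ON c.author_id = p.id

Result:
id | name    | sales
---+---------+------
1  | Austen  | 44326
2  | Tolkien | 29472
3  | Le Guin | 3528 
4  | Atwood  | 33572
5  | Tolkien | 22272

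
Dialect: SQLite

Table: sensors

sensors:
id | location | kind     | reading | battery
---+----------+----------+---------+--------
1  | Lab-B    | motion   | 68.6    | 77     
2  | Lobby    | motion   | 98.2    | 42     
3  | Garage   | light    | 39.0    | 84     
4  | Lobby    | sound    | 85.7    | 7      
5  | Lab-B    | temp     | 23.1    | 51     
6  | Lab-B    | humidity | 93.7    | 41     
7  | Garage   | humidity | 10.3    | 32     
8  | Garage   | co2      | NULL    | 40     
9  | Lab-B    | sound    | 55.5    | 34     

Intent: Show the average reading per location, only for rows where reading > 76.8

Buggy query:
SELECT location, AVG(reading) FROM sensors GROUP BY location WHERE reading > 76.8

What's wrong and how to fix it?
Bug: WHERE cannot follow GROUP BY

Fix: Place WHERE between FROM and GROUP BY

Corrected query:
SELECT location, AVG(reading) FROM sensors WHERE reading > 76.8 GROUP BY location

Result:
location | AVG(reading)
---------+-------------
Lab-B    | 93.7        
Lobby    | 91.95       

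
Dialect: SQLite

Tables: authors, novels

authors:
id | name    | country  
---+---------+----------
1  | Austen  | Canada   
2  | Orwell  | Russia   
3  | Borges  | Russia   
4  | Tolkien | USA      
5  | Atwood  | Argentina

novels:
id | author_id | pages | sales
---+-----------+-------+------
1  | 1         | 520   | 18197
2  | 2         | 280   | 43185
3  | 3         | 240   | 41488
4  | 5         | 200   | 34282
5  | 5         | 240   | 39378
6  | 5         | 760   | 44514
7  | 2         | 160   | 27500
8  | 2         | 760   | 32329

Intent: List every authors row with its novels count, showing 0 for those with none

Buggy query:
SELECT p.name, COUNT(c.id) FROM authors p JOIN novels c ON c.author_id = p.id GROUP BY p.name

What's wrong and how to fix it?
Bug: INNER JOIN drops authors rows that have no matching novels rows

Fix: Switch to LEFT JOIN to retain unmatched parent rows

Corrected query:
SELECT p.name, COUNT(c.id) FROM authors p LEFT JOIN novels c ON c.author_id = p.id GROUP BY p.name

Result:
name    | COUNT(c.id)
--------+------------
Atwood  | 3          
Austen  | 1          
Borges  | 1          
Orwell  | 3          
Tolkien | 0          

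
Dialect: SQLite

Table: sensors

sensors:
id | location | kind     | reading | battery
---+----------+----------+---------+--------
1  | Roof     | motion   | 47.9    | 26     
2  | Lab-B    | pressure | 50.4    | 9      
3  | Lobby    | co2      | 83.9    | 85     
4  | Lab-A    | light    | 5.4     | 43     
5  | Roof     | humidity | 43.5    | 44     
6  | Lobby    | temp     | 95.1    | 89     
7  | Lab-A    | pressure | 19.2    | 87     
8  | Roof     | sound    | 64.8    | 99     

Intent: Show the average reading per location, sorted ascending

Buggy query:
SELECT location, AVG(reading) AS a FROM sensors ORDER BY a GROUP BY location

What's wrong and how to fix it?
Bug: ORDER BY appears before GROUP BY; SQL clause order requires GROUP BY first

Fix: Move ORDER BY to the end, after GROUP BY

Corrected query:
SELECT location, AVG(reading) AS a FROM sensors GROUP BY location ORDER BY a

Result:
location | a        
---------+----------
Lab-A    | 12.3     
Lab-B    | 50.4     
Roof     | 52.066667
Lobby    | 89.5     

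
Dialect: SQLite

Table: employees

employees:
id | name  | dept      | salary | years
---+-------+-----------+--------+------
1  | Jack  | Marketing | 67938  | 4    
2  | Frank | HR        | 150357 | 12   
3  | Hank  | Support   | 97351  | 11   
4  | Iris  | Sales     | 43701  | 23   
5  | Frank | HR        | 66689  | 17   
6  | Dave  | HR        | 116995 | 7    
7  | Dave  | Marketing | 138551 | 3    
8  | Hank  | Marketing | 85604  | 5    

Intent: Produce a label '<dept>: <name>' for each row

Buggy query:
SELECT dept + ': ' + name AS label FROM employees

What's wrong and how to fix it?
Bug: '+' is numeric addition; on text columns SQLite converts them to 0 instead of concatenating

Fix: Use the || operator for string concatenation

Corrected query:
SELECT dept || ': ' || name AS label FROM employees

Result:
label          
---------------
Marketing: Jack
HR: Frank      
Support: Hank  
Sales: Iris    
HR: Frank      
HR: Dave       
Marketing: Dave
Marketing: Hank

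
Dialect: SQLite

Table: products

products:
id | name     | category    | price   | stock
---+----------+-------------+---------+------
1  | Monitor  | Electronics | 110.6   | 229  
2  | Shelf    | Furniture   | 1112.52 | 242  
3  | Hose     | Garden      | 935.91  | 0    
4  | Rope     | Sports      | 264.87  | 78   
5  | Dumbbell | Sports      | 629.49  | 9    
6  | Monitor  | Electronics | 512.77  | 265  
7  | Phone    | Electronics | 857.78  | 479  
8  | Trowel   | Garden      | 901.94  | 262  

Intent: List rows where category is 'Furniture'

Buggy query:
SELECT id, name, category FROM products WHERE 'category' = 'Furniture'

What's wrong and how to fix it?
Bug: Single quotes denote string literals in SQL; the column name is being compared as a constant string

Fix: Reference the column as category without single quotes

Corrected query:
SELECT id, name, category FROM products WHERE category = 'Furniture'

Result:
id | name  | category 
---+-------+----------
2  | Shelf | Furniture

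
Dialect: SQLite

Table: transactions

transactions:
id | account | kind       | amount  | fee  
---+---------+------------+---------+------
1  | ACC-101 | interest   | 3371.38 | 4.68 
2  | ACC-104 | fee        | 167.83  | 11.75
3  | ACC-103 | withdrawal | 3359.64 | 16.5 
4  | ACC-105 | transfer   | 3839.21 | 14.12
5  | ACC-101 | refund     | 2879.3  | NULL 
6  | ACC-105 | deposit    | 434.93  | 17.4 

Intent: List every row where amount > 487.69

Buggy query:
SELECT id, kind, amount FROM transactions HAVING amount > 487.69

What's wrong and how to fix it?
Bug: This is a non-aggregate query (no GROUP BY, no aggregates), so in SQLite the HAVING clause is invalid here; a row-level condition belongs in WHERE

Fix: Use WHERE for row-level filtering

Corrected query:
SELECT id, kind, amount FROM transactions WHERE amount > 487.69

Result:
id | kind       | amount 
---+------------+--------
1  | interest   | 3371.38
3  | withdrawal | 3359.64
4  | transfer   | 3839.21
5  | refund     | 2879.3 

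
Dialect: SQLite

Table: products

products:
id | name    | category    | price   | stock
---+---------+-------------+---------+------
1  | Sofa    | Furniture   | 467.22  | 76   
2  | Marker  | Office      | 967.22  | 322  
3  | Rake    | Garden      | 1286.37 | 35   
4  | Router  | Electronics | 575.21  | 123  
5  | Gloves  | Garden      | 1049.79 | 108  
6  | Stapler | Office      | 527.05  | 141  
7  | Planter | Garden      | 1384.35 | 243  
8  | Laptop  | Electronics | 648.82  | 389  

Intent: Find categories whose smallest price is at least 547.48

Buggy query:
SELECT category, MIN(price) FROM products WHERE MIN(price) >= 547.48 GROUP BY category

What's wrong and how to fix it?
Bug: Aggregates like MIN are computed per group after WHERE runs

Fix: Use HAVING for the per-group MIN condition

Corrected query:
SELECT category, MIN(price) FROM products GROUP BY category HAVING MIN(price) >= 547.48

Result:
category    | MIN(price)
------------+-----------
Electronics | 575.21    
Garden      | 1049.79   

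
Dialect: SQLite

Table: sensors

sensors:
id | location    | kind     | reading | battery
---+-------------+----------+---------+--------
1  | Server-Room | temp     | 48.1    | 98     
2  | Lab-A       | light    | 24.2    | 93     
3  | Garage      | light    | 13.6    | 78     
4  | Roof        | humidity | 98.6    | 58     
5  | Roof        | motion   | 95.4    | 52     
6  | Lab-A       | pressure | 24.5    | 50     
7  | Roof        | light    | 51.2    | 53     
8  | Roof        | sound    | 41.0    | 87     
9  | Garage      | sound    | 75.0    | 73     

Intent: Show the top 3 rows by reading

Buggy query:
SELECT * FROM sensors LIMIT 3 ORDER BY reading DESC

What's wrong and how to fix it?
Bug: LIMIT must come after ORDER BY

Fix: Sort with ORDER BY, then apply LIMIT

Corrected query:
SELECT * FROM sensors ORDER BY reading DESC LIMIT 3

Result:
id | location | kind     | reading | battery
---+----------+----------+---------+--------
4  | Roof     | humidity | 98.6    | 58     
5  | Roof     | motion   | 95.4    | 52     
9  | Garage   | sound    | 75      | 73     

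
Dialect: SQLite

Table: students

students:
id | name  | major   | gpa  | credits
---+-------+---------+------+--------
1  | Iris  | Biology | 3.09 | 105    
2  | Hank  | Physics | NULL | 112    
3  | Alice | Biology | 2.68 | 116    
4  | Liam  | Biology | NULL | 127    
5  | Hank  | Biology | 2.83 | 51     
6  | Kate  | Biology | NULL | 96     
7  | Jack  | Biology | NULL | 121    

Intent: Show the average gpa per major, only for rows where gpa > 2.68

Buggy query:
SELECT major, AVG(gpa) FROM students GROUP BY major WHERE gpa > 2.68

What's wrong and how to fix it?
Bug: WHERE cannot follow GROUP BY

Fix: Place WHERE between FROM and GROUP BY

Corrected query:
SELECT major, AVG(gpa) FROM students WHERE gpa > 2.68 GROUP BY major

Result:
major   | AVG(gpa)
--------+---------
Biology | 2.96    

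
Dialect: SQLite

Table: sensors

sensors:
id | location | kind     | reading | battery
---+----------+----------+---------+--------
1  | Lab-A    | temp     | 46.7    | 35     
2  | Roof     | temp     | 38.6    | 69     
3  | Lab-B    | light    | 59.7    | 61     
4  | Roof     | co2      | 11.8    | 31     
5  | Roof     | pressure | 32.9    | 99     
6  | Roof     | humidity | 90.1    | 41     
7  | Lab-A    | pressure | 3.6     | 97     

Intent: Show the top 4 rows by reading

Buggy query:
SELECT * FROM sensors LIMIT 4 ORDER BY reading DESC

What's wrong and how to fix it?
Bug: ORDER BY cannot follow LIMIT; LIMIT is the final clause

Fix: Sort with ORDER BY, then apply LIMIT

Corrected query:
SELECT * FROM sensors ORDER BY reading DESC LIMIT 4

Result:
id | location | kind     | reading | battery
---+----------+----------+---------+--------
6  | Roof     | humidity | 90.1    | 41     
3  | Lab-B    | light    | 59.7    | 61     
1  | Lab-A    | temp     | 46.7    | 35     
2  | Roof     | temp     | 38.6    | 69     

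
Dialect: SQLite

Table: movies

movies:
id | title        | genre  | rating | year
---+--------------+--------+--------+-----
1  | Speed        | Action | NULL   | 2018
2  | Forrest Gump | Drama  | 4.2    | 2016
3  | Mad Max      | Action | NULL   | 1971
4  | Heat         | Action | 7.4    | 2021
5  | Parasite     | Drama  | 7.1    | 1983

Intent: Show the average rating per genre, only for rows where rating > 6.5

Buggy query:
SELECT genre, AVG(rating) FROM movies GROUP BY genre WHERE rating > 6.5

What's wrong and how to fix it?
Bug: WHERE cannot follow GROUP BY

Fix: Place WHERE between FROM and GROUP BY

Corrected query:
SELECT genre, AVG(rating) FROM movies WHERE rating > 6.5 GROUP BY genre

Result:
genre  | AVG(rating)
-------+------------
Action | 7.4        
Drama  | 7.1        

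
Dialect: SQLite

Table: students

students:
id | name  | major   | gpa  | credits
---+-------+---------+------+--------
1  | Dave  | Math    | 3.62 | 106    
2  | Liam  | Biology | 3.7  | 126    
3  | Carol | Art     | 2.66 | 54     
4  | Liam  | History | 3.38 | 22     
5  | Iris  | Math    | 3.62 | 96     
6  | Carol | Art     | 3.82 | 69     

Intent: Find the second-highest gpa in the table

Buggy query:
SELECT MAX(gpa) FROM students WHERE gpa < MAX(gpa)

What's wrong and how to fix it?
Bug: MAX(gpa) on the right of the comparison is an aggregate-in-WHERE error

Fix: Put the inner MAX in a scalar subquery

Corrected query:
SELECT MAX(gpa) FROM students WHERE gpa < (SELECT MAX(gpa) FROM students)

Result:
MAX(gpa)
--------
3.7     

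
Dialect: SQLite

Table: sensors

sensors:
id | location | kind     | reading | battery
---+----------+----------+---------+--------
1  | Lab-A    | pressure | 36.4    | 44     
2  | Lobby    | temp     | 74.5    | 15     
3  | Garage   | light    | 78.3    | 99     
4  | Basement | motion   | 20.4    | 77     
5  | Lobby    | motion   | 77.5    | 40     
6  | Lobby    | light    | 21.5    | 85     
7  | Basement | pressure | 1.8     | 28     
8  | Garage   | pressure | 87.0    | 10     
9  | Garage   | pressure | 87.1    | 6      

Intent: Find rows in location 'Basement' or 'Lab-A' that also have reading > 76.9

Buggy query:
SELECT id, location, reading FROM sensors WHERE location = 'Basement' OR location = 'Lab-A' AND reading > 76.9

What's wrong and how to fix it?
Bug: AND binds tighter than OR, so this parses as location = 'Basement' OR (location = 'Lab-A' AND reading > 76.9)

Fix: Add parentheses around the OR so the AND applies to both alternatives

Corrected query:
SELECT id, location, reading FROM sensors WHERE (location = 'Basement' OR location = 'Lab-A') AND reading > 76.9

Result:
(no rows)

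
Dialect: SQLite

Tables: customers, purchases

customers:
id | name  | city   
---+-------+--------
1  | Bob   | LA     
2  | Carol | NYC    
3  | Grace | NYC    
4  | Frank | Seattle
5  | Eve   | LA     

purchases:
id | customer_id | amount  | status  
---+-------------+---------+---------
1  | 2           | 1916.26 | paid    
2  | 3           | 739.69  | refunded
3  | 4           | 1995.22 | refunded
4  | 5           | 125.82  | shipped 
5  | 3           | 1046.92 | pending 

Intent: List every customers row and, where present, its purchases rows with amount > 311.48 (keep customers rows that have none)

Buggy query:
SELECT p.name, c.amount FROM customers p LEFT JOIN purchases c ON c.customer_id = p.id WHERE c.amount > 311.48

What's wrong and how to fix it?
Bug: A WHERE condition on the right-hand table after LEFT JOIN drops unmatched parents

Fix: Move the right-table condition into the ON clause so unmatched parents are kept

Corrected query:
SELECT p.name, c.amount FROM customers p LEFT JOIN purchases c ON c.customer_id = p.id AND c.amount > 311.48

Result:
name  | amount 
------+--------
Bob   | NULL   
Carol | 1916.26
Grace | 739.69 
Grace | 1046.92
Frank | 1995.22
Eve   | NULL   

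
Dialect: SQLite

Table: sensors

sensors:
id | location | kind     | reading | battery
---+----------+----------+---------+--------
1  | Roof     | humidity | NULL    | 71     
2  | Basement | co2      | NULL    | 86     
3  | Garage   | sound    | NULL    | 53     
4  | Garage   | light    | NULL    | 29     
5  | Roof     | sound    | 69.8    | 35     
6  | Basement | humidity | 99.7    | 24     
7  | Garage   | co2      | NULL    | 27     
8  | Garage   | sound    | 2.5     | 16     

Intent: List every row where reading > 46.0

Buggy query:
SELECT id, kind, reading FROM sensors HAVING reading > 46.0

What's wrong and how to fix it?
Bug: HAVING filters the output of aggregation, but this query has no GROUP BY and no aggregate functions, so SQLite rejects it (HAVING clause on a non-aggregate query); the condition here is per row

Fix: Use WHERE for row-level filtering

Corrected query:
SELECT id, kind, reading FROM sensors WHERE reading > 46.0

Result:
id | kind     | reading
---+----------+--------
5  | sound    | 69.8   
6  | humidity | 99.7   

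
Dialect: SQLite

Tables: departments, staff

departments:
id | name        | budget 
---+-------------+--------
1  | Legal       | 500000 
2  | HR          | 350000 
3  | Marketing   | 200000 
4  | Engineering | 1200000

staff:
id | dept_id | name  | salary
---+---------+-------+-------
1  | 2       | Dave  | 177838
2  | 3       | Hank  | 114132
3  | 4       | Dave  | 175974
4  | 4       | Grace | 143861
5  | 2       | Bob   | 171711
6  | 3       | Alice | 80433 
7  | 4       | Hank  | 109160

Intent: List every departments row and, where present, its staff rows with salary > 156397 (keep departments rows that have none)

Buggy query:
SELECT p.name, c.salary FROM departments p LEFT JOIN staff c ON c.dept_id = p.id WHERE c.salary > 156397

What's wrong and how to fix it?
Bug: Filtering c.salary in WHERE discards the NULL rows produced by LEFT JOIN, turning it into an inner join

Fix: Put 'c.salary > 156397' in the JOIN's ON clause instead of WHERE

Corrected query:
SELECT p.name, c.salary FROM departments p LEFT JOIN staff c ON c.dept_id = p.id AND c.salary > 156397

Result:
name        | salary
------------+-------
Legal       | NULL  
HR          | 171711
HR          | 177838
Marketing   | NULL  
Engineering | 175974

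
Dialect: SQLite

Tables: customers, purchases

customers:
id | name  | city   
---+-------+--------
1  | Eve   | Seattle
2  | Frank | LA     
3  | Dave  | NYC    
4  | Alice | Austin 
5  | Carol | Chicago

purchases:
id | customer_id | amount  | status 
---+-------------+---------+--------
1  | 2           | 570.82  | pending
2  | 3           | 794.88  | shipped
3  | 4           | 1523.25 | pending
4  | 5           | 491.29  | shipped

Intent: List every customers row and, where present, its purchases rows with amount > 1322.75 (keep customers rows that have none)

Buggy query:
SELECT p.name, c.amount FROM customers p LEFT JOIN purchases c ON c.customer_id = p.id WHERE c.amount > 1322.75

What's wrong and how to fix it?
Bug: Filtering c.amount in WHERE discards the NULL rows produced by LEFT JOIN, turning it into an inner join

Fix: Move the right-table condition into the ON clause so unmatched parents are kept

Corrected query:
SELECT p.name, c.amount FROM customers p LEFT JOIN purchases c ON c.customer_id = p.id AND c.amount > 1322.75

Result:
name  | amount 
------+--------
Eve   | NULL   
Frank | NULL   
Dave  | NULL   
Alice | 1523.25
Carol | NULL   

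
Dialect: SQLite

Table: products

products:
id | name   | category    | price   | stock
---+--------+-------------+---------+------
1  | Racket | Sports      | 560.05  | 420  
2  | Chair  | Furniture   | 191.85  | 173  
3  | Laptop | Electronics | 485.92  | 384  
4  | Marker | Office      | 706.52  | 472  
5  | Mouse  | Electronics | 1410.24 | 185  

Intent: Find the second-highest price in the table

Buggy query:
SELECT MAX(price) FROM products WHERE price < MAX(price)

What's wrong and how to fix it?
Bug: MAX(price) on the right of the comparison is an aggregate-in-WHERE error

Fix: Put the inner MAX in a scalar subquery

Corrected query:
SELECT MAX(price) FROM products WHERE price < (SELECT MAX(price) FROM products)

Result:
MAX(price)
----------
706.52    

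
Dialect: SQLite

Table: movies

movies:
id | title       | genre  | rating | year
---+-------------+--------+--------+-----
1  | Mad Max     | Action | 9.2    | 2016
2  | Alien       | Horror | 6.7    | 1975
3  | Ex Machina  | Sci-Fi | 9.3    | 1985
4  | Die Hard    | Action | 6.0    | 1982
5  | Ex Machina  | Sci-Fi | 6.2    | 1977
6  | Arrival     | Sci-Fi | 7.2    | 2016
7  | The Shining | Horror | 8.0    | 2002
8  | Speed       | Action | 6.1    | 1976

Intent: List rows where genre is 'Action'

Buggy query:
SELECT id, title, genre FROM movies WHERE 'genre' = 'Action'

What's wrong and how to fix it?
Bug: 'genre' in single quotes is a string literal, not the column; the comparison is literal-vs-literal and never true

Fix: Remove the quotes around the column name (or use double quotes for an identifier)

Corrected query:
SELECT id, title, genre FROM movies WHERE genre = 'Action'

Result:
id | title    | genre 
---+----------+-------
1  | Mad Max  | Action
4  | Die Hard | Action
8  | Speed    | Action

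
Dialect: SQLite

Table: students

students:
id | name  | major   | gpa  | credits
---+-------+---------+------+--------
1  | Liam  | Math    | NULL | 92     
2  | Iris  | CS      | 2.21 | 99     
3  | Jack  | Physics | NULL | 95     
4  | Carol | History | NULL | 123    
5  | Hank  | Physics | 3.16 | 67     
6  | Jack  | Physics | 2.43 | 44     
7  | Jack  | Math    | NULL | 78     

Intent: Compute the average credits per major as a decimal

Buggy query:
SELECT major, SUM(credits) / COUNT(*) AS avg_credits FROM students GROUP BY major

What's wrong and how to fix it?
Bug: SUM(credits) and COUNT(*) are both integers; the division truncates the fractional part

Fix: Cast one side to REAL so the division keeps the fractional part

Corrected query:
SELECT major, SUM(credits) * 1.0 / COUNT(*) AS avg_credits FROM students GROUP BY major

Result:
major   | avg_credits
--------+------------
CS      | 99         
History | 123        
Math    | 85         
Physics | 68.666667  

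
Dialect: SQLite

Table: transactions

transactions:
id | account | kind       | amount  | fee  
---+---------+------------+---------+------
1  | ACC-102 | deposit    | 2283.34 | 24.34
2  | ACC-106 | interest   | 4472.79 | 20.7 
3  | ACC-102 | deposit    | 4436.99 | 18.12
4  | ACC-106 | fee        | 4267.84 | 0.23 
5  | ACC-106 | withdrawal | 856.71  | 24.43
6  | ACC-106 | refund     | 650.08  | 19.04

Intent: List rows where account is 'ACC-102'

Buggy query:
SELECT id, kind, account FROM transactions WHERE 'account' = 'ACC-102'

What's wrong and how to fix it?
Bug: Single quotes denote string literals in SQL; the column name is being compared as a constant string

Fix: Remove the quotes around the column name (or use double quotes for an identifier)

Corrected query:
SELECT id, kind, account FROM transactions WHERE account = 'ACC-102'

Result:
id | kind    | account
---+---------+--------
1  | deposit | ACC-102
3  | deposit | ACC-102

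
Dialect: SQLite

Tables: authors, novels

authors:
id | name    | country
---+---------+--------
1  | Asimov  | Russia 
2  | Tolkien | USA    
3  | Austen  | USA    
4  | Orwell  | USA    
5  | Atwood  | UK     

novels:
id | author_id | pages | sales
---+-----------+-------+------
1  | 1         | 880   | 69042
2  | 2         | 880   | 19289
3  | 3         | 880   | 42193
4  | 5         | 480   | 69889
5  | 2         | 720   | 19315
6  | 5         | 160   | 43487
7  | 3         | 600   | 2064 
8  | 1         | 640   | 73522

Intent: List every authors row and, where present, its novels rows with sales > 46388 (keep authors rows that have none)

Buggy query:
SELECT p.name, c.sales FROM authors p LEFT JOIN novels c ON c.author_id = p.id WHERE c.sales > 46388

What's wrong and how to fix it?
Bug: Filtering c.sales in WHERE discards the NULL rows produced by LEFT JOIN, turning it into an inner join

Fix: Move the right-table condition into the ON clause so unmatched parents are kept

Corrected query:
SELECT p.name, c.sales FROM authors p LEFT JOIN novels c ON c.author_id = p.id AND c.sales > 46388

Result:
name    | sales
--------+------
Asimov  | 69042
Asimov  | 73522
Tolkien | NULL 
Austen  | NULL 
Orwell  | NULL 
Atwood  | 69889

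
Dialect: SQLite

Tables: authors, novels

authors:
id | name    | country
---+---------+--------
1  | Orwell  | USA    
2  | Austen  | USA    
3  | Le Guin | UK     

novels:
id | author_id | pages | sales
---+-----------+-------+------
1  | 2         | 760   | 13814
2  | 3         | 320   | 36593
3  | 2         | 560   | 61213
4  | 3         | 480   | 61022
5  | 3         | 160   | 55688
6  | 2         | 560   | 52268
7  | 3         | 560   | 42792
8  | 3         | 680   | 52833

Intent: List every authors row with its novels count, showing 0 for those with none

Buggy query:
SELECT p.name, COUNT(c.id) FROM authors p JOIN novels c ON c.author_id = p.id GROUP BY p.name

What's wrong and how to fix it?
Bug: An inner join excludes parents with zero children

Fix: Use LEFT JOIN so parents without children still appear (COUNT(c.id) gives 0)

Corrected query:
SELECT p.name, COUNT(c.id) FROM authors p LEFT JOIN novels c ON c.author_id = p.id GROUP BY p.name

Result:
name    | COUNT(c.id)
--------+------------
Austen  | 3          
Le Guin | 5          
Orwell  | 0          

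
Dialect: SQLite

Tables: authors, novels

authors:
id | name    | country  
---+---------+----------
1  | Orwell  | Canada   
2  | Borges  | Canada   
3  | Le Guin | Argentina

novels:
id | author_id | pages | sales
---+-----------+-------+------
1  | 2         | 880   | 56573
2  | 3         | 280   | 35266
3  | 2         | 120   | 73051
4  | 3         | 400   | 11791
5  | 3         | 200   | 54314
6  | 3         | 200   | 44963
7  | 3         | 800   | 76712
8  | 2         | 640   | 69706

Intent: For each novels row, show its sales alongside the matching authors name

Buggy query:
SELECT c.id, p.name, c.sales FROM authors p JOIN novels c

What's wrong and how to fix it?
Bug: Missing join condition: each novels row is matched to all authors rows instead of just its own

Fix: Add ON c.author_id = p.id to the JOIN

Corrected query:
SELECT c.id, p.name, c.sales FROM authors p JOIN novels c ON c.author_id = p.id

Result:
id | name    | sales
---+---------+------
1  | Borges  | 56573
2  | Le Guin | 35266
3  | Borges  | 73051
4  | Le Guin | 11791
5  | Le Guin | 54314
6  | Le Guin | 44963
7  | Le Guin | 76712
8  | Borges  | 69706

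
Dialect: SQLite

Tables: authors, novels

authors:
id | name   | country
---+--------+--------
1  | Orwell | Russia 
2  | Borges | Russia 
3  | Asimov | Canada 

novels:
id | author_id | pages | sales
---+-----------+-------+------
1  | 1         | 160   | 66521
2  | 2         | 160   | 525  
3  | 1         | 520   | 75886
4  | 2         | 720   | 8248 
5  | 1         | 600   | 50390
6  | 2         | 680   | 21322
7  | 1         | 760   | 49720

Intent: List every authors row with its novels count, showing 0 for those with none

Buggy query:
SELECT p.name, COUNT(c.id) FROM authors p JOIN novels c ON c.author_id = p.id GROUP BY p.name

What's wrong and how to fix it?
Bug: An inner join excludes parents with zero children

Fix: Use LEFT JOIN so parents without children still appear (COUNT(c.id) gives 0)

Corrected query:
SELECT p.name, COUNT(c.id) FROM authors p LEFT JOIN novels c ON c.author_id = p.id GROUP BY p.name

Result:
name   | COUNT(c.id)
-------+------------
Asimov | 0          
Borges | 3          
Orwell | 4          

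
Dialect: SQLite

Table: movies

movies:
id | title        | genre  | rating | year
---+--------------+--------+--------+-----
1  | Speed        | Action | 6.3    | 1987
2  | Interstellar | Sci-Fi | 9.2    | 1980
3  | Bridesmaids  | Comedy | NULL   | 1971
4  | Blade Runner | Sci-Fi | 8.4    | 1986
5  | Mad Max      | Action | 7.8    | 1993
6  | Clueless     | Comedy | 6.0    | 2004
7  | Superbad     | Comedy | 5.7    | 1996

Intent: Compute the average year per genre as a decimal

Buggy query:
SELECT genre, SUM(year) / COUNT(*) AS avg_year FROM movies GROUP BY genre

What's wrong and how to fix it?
Bug: SUM(year) and COUNT(*) are both integers; the division truncates the fractional part

Fix: Cast one side to REAL so the division keeps the fractional part

Corrected query:
SELECT genre, SUM(year) * 1.0 / COUNT(*) AS avg_year FROM movies GROUP BY genre

Result:
genre  | avg_year   
-------+------------
Action | 1990       
Comedy | 1990.333333
Sci-Fi | 1983       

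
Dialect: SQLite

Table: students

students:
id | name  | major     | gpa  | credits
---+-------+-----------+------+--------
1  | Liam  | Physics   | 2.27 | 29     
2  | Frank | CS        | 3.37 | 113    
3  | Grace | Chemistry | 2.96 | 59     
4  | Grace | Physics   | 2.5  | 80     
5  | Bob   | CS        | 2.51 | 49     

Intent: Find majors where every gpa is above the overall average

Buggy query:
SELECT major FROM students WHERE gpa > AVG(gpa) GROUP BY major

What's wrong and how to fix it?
Bug: AVG() is an aggregate; it can't sit directly in WHERE

Fix: Compute the overall average in a scalar subquery and compare each group's MIN against it in HAVING

Corrected query:
SELECT major FROM students GROUP BY major HAVING MIN(gpa) > (SELECT AVG(gpa) FROM students)

Result:
major    
---------
Chemistry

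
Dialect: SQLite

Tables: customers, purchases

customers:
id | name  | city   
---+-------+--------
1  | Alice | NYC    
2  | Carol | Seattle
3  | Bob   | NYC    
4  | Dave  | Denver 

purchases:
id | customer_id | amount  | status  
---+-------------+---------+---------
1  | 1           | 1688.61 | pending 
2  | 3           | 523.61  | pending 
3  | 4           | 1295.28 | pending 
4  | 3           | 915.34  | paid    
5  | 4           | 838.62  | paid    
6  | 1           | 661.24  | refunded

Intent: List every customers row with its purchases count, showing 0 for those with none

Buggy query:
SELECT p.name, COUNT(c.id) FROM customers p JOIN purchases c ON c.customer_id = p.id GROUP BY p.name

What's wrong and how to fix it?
Bug: An inner join excludes parents with zero children

Fix: Switch to LEFT JOIN to retain unmatched parent rows

Corrected query:
SELECT p.name, COUNT(c.id) FROM customers p LEFT JOIN purchases c ON c.customer_id = p.id GROUP BY p.name

Result:
name  | COUNT(c.id)
------+------------
Alice | 2          
Bob   | 2          
Carol | 0          
Dave  | 2          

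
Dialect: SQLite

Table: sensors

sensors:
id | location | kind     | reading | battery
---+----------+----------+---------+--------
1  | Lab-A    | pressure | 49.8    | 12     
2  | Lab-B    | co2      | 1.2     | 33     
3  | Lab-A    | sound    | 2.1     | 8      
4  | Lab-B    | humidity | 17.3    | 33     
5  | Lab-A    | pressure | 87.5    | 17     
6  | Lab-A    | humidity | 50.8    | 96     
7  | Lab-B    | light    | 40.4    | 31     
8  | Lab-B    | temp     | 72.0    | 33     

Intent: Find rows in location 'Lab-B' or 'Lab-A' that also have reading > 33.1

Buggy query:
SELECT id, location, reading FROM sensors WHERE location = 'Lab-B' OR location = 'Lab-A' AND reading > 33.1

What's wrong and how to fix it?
Bug: AND binds tighter than OR, so this parses as location = 'Lab-B' OR (location = 'Lab-A' AND reading > 33.1)

Fix: Group the OR with parentheses (or use IN), then AND the threshold

Corrected query:
SELECT id, location, reading FROM sensors WHERE (location = 'Lab-B' OR location = 'Lab-A') AND reading > 33.1

Result:
id | location | reading
---+----------+--------
1  | Lab-A    | 49.8   
5  | Lab-A    | 87.5   
6  | Lab-A    | 50.8   
7  | Lab-B    | 40.4   
8  | Lab-B    | 72     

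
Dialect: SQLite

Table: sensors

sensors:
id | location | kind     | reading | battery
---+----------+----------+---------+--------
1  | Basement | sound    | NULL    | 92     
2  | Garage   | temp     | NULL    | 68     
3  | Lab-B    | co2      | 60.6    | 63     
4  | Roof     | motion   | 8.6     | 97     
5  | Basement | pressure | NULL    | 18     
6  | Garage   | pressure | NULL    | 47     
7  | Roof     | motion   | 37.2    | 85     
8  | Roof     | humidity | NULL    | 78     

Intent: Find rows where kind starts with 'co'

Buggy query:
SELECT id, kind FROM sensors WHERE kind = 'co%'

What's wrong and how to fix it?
Bug: '=' compares the literal string including the % character; pattern matching needs LIKE

Fix: Use LIKE for wildcard pattern matching

Corrected query:
SELECT id, kind FROM sensors WHERE kind LIKE 'co%'

Result:
id | kind
---+-----
3  | co2 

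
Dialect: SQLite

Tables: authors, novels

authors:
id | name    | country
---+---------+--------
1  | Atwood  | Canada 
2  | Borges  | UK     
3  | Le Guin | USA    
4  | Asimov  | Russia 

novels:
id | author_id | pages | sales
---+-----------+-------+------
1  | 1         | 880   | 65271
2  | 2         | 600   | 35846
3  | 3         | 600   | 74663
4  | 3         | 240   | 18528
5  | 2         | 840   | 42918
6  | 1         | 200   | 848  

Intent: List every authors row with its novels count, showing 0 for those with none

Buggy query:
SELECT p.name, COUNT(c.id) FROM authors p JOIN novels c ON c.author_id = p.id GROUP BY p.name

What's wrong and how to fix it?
Bug: An inner join excludes parents with zero children

Fix: Switch to LEFT JOIN to retain unmatched parent rows

Corrected query:
SELECT p.name, COUNT(c.id) FROM authors p LEFT JOIN novels c ON c.author_id = p.id GROUP BY p.name

Result:
name    | COUNT(c.id)
--------+------------
Asimov  | 0          
Atwood  | 2          
Borges  | 2          
Le Guin | 2          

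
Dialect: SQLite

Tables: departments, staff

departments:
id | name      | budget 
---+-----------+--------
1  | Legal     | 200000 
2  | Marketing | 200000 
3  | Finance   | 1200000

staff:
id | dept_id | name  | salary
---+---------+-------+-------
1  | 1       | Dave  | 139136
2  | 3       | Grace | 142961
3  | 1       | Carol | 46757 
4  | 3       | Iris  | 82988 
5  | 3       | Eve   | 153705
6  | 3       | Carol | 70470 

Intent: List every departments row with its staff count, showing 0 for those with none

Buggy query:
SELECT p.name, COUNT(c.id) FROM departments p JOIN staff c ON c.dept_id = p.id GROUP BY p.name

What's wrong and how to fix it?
Bug: INNER JOIN drops departments rows that have no matching staff rows

Fix: Switch to LEFT JOIN to retain unmatched parent rows

Corrected query:
SELECT p.name, COUNT(c.id) FROM departments p LEFT JOIN staff c ON c.dept_id = p.id GROUP BY p.name

Result:
name      | COUNT(c.id)
----------+------------
Finance   | 4          
Legal     | 2          
Marketing | 0          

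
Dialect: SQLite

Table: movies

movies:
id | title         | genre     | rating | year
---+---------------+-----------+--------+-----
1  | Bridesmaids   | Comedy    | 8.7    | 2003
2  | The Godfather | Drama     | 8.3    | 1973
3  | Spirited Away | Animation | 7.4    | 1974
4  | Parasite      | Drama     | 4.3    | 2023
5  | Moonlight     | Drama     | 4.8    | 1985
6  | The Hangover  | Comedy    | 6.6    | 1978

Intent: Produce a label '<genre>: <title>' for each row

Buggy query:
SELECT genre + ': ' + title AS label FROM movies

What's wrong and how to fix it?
Bug: '+' is numeric addition; on text columns SQLite converts them to 0 instead of concatenating

Fix: Use the || operator for string concatenation

Corrected query:
SELECT genre || ': ' || title AS label FROM movies

Result:
label                   
------------------------
Comedy: Bridesmaids     
Drama: The Godfather    
Animation: Spirited Away
Drama: Parasite         
Drama: Moonlight        
Comedy: The Hangover    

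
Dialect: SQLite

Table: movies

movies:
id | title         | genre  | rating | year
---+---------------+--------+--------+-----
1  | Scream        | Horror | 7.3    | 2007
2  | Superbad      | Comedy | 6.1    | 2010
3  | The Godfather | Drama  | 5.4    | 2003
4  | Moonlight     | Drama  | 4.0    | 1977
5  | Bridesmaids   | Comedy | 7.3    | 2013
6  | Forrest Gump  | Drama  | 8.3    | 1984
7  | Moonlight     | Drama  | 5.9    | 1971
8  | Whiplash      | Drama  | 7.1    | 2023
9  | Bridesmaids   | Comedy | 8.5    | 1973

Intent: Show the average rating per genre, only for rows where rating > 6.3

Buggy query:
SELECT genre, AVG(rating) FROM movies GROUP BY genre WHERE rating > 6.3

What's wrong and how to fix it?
Bug: Row-level WHERE must come before GROUP BY in the clause order

Fix: Move the WHERE clause before GROUP BY

Corrected query:
SELECT genre, AVG(rating) FROM movies WHERE rating > 6.3 GROUP BY genre

Result:
genre  | AVG(rating)
-------+------------
Comedy | 7.9        
Drama  | 7.7        
Horror | 7.3        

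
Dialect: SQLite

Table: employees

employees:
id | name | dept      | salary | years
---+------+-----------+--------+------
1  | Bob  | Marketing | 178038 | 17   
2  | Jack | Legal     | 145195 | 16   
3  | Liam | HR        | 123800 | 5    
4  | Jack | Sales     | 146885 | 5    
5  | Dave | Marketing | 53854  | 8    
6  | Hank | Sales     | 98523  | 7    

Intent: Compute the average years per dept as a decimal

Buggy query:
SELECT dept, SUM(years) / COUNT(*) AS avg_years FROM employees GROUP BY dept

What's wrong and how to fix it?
Bug: SUM(years) and COUNT(*) are both integers; the division truncates the fractional part

Fix: Multiply by 1.0 (or CAST to REAL) to force floating-point division

Corrected query:
SELECT dept, SUM(years) * 1.0 / COUNT(*) AS avg_years FROM employees GROUP BY dept

Result:
dept      | avg_years
----------+----------
HR        | 5        
Legal     | 16       
Marketing | 12.5     
Sales     | 6        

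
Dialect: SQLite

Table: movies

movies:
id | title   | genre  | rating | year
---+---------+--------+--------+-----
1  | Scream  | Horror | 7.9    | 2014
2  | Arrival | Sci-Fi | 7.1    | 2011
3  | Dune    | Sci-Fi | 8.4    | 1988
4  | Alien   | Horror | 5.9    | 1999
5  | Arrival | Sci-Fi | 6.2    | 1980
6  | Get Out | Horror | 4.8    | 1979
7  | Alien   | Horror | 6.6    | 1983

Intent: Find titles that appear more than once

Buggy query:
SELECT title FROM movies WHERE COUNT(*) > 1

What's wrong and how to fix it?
Bug: WHERE can't reference COUNT(*); aggregates are computed after WHERE

Fix: GROUP BY title, then filter groups with HAVING COUNT(*) > 1

Corrected query:
SELECT title FROM movies GROUP BY title HAVING COUNT(*) > 1

Result:
title  
-------
Alien  
Arrival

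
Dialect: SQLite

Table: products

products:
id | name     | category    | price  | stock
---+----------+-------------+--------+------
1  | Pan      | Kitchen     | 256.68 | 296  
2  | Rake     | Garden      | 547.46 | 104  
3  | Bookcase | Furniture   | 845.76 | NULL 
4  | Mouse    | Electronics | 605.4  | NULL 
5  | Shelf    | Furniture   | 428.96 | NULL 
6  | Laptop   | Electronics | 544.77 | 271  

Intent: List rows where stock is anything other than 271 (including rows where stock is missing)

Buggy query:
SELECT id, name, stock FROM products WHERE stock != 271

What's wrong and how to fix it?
Bug: 'stock != 271' is unknown when stock is NULL, so NULL rows are silently excluded

Fix: Add an explicit OR stock IS NULL to include the missing-value rows

Corrected query:
SELECT id, name, stock FROM products WHERE stock != 271 OR stock IS NULL

Result:
id | name     | stock
---+----------+------
1  | Pan      | 296  
2  | Rake     | 104  
3  | Bookcase | NULL 
4  | Mouse    | NULL 
5  | Shelf    | NULL 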